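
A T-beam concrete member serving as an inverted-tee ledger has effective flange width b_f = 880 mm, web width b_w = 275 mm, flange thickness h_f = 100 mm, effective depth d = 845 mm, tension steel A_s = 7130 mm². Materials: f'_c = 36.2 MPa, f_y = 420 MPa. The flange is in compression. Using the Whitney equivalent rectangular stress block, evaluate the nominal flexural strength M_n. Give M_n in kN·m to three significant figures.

M_n ≈ 2360 kN·m

Tension: T = A_s f_y = 7130 × 420 = 2994600 N.
Try a within the flange: a = T/(0.85 f'_c b_f) = 2994600/(0.85 × 36.2 × 880) = 110.59 mm.
a = 110.59 > h_f = 100 mm: the block extends into the web. Split into flange-overhang and web parts.
C_f = 0.85 f'_c (b_f − b_w) h_f = 0.85 × 36.2 × (880 − 275) × 100 = 1861585 N.
Remaining web compression depth: a_w = (T − C_f)/(0.85 f'_c b_w) = (2994600 − 1861585)/(0.85 × 36.2 × 275) = 133.90 mm.
M_n = C_f(d − h_f/2) + (T − C_f)(d − a_w/2) = 1861585 × (845 − 50) + 1133015 × (845 − 66.95) = 1479.96 + 881.54 = 2361.50 × 10⁶ N·mm.
M_n = 2361.50 kN·m.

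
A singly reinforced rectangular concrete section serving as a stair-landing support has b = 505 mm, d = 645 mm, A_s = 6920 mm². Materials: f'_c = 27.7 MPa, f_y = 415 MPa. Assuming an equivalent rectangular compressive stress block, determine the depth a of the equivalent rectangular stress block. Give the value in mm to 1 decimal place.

T = A_s f_y = 6920 × 415 = 2871800 N = 2871.8 kN.
Setting C = 0.85 f'_c a b equal to T: a = 2871800/(0.85 × 27.7 × 505) = 241.5 mm.

a ≈ 241.5 mm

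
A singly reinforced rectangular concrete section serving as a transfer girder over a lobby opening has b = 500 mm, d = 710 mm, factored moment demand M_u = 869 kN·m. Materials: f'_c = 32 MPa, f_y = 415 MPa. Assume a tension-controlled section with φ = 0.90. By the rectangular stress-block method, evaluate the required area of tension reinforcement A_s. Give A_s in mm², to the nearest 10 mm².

A_s ≈ 3550 mm²

M_n = M_u/φ = 869/0.90 = 965.556 kN·m.
With M_n = 0.85 f'_c a b (d − a/2), solve the quadratic for a:
a = d − √(d² − 2M_n/(0.85 f'_c b)) = 710 − √(710² − 2 × 965.556×10⁶/(0.85 × 32 × 500)) = 108.25 mm.
A_s = 0.85 f'_c a b / f_y = 0.85 × 32 × 108.25 × 500 / 415 = 3547.5 mm².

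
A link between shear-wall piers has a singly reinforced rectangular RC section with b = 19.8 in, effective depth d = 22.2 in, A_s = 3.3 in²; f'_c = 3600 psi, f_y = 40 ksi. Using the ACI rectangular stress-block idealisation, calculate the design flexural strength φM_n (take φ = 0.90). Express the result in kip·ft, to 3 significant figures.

φM_n ≈ 209 kip·ft

T = A_s f_y = 3.3 × 40 = 132 kips.
a = T/(0.85 f'_c b) = 132/(0.85 × 3.6 × 19.8) = 2.179 in.
M_n = T(d − a/2) = 132 × (22.2 − 1.0895) = 2786.6 kip·in = 2786.6/12 = 232.22 kip·ft.
φM_n = 0.90 × 232.22 = 209.00 kip·ft.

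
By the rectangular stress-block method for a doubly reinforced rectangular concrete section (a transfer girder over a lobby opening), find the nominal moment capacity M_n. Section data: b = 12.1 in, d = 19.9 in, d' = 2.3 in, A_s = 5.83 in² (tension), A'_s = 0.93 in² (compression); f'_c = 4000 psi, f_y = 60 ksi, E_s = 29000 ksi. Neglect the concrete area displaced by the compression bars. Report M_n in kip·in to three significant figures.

Assume both steels yield.
a = (A_s − A'_s) f_y/(0.85 f'_c b) = (5.83 − 0.93) × 60/(0.85 × 4 × 12.1) = 7.146 in.
c = a/β₁ = 7.146/0.85 = 8.407 in; ε'_s = 0.003(c − d')/c = 0.0022 ≥ ε_y = 0.0021, so the compression steel yields.
M_n = (A_s − A'_s) f_y (d − a/2) + A'_s f_y (d − d') = 294 × (19.9 − 3.573) + 55.8 × (19.9 − 2.3) = 4800.1 + 982.1 = 5782.2 kip·in.

M_n ≈ 5780 kip·in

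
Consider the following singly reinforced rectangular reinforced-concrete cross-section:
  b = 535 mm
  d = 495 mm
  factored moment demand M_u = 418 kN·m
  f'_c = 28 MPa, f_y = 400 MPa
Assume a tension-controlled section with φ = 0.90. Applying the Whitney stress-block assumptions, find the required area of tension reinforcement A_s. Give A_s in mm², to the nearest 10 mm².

M_n = M_u/φ = 418/0.90 = 464.444 kN·m.
With M_n = 0.85 f'_c a b (d − a/2), solve the quadratic for a:
a = d − √(d² − 2M_n/(0.85 f'_c b)) = 495 − √(495² − 2 × 464.444×10⁶/(0.85 × 28 × 535)) = 80.18 mm.
A_s = 0.85 f'_c a b / f_y = 0.85 × 28 × 80.18 × 535 / 400 = 2552.3 mm².

A_s ≈ 2550 mm²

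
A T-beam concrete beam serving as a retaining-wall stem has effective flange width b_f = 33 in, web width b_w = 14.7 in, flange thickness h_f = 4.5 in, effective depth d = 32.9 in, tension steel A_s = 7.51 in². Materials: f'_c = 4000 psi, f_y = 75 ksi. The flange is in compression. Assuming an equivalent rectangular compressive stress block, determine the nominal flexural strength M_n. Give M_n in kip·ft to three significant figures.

M_n ≈ 1420 kip·ft

Tension: T = A_s f_y = 7.51 × 75 = 563.25 kips.
Try a within the flange: a = T/(0.85 f'_c b_f) = 563.25/(0.85 × 4 × 33) = 5.020 in.
a = 5.020 > h_f = 4.5 in: the block extends into the web. Split into flange-overhang and web parts.
C_f = 0.85 f'_c (b_f − b_w) h_f = 0.85 × 4 × (33 − 14.7) × 4.5 = 280.0 kips.
Remaining web compression depth: a_w = (T − C_f)/(0.85 f'_c b_w) = (563.25 − 280.0)/(0.85 × 4 × 14.7) = 5.667 in.
M_n = C_f(d − h_f/2) + (T − C_f)(d − a_w/2) = 280.0 × (32.9 − 2.25) + 283.25 × (32.9 − 2.8335) = 8582.0 + 8516.3 = 17098.3 kip·in.
M_n = 17098.3/12 = 1424.86 kip·ft.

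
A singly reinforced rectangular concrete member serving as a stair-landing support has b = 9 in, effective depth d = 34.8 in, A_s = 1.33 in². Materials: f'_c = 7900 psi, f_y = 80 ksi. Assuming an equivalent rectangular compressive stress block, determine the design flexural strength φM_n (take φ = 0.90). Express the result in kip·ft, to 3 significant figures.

φM_n ≈ 271 kip·ft

T = A_s f_y = 1.33 × 80 = 106.4 kips.
a = T/(0.85 f'_c b) = 106.4/(0.85 × 7.9 × 9) = 1.761 in.
M_n = T(d − a/2) = 106.4 × (34.8 − 0.8805) = 3609.0 kip·in = 3609.0/12 = 300.75 kip·ft.
φM_n = 0.90 × 300.75 = 270.68 kip·ft.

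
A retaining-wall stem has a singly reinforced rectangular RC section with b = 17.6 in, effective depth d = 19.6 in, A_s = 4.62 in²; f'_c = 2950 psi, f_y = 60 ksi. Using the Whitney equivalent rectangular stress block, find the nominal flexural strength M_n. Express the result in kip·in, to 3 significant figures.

T = A_s f_y = 4.62 × 60 = 277.2 kips.
a = T/(0.85 f'_c b) = 277.2/(0.85 × 2.95 × 17.6) = 6.281 in.
M_n = T(d − a/2) = 277.2 × (19.6 − 3.1405) = 4562.6 kip·in.

M_n ≈ 4560 kip·in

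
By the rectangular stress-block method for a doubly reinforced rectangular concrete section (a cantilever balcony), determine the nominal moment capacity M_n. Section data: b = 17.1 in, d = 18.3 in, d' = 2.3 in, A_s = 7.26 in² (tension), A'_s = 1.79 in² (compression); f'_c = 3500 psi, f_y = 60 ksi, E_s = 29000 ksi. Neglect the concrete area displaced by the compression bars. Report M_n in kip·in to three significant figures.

M_n ≈ 6670 kip·in

Assume both steels yield.
a = (A_s − A'_s) f_y/(0.85 f'_c b) = (7.26 − 1.79) × 60/(0.85 × 3.5 × 17.1) = 6.451 in.
c = a/β₁ = 6.451/0.85 = 7.589 in; ε'_s = 0.003(c − d')/c = 0.0021 ≥ ε_y = 0.0021, so the compression steel yields.
M_n = (A_s − A'_s) f_y (d − a/2) + A'_s f_y (d − d') = 328.2 × (18.3 − 3.2255) + 107.4 × (18.3 − 2.3) = 4947.5 + 1718.4 = 6665.9 kip·in.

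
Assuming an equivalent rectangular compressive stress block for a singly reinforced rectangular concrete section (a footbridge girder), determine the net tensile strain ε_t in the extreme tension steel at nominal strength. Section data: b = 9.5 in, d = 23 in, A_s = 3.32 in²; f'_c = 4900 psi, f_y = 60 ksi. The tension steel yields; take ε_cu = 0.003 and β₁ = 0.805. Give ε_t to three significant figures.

ε_t ≈ 0.00803

a = A_s f_y/(0.85 f'_c b) = 5.034 in.
β₁ = 0.805, so c = a/β₁ = 5.034/0.805 = 6.253 in.
From the linear strain diagram with ε_cu = 0.003: ε_t = 0.003 (d − c)/c = 0.003 × (23 − 6.253)/6.253 = 0.00803.
Since ε_t ≥ 0.005, the section is tension-controlled.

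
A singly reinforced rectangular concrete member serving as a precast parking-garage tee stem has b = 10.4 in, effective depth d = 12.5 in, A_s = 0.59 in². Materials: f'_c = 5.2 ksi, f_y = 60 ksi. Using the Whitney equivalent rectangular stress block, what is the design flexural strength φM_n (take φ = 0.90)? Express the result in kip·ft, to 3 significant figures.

T = A_s f_y = 0.59 × 60 = 35.4 kips.
a = T/(0.85 f'_c b) = 35.4/(0.85 × 5.2 × 10.4) = 0.770 in.
M_n = T(d − a/2) = 35.4 × (12.5 − 0.385) = 428.9 kip·in = 428.9/12 = 35.74 kip·ft.
φM_n = 0.90 × 35.74 = 32.17 kip·ft.

φM_n ≈ 32.2 kip·ft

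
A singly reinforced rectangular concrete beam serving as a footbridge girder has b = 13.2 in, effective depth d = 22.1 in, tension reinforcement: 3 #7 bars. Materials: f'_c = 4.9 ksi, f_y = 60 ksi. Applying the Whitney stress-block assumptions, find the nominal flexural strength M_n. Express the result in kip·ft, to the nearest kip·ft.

M_n ≈ 190 kip·ft

A_s = 3 × 0.6 = 1.8 in².
T = A_s f_y = 1.8 × 60 = 108 kips.
a = T/(0.85 f'_c b) = 108/(0.85 × 4.9 × 13.2) = 1.964 in.
M_n = T(d − a/2) = 108 × (22.1 − 0.982) = 2280.7 kip·in = 2280.7/12 = 190.06 kip·ft.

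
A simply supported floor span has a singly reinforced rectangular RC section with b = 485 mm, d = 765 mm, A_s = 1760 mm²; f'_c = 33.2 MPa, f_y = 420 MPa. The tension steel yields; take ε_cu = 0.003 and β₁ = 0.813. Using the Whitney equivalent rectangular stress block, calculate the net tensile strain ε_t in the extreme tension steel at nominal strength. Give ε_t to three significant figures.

a = A_s f_y/(0.85 f'_c b) = 54.01 mm.
β₁ = 0.813, so c = a/β₁ = 54.01/0.813 = 66.43 mm.
From the linear strain diagram with ε_cu = 0.003: ε_t = 0.003 (d − c)/c = 0.003 × (765 − 66.43)/66.43 = 0.0315.
Since ε_t ≥ 0.005, the section is tension-controlled.

ε_t ≈ 0.0315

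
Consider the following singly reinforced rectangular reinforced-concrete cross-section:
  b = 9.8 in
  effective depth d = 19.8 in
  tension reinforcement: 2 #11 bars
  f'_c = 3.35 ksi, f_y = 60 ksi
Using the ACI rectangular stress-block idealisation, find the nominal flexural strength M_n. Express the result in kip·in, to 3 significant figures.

M_n ≈ 3080 kip·in

A_s = 2 × 1.56 = 3.12 in².
T = A_s f_y = 3.12 × 60 = 187.2 kips.
a = T/(0.85 f'_c b) = 187.2/(0.85 × 3.35 × 9.8) = 6.708 in.
M_n = T(d − a/2) = 187.2 × (19.8 − 3.354) = 3078.7 kip·in.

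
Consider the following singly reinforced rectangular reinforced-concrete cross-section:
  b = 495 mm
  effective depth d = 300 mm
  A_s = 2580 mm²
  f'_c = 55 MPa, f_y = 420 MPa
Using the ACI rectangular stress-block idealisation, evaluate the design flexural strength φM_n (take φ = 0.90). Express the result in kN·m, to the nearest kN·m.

φM_n ≈ 270 kN·m

T = A_s f_y = 2580 × 420 = 1083600 N = 1083.6 kN.
From C = T: a = T/(0.85 f'_c b) = 1083600/(0.85 × 55 × 495) = 46.83 mm.
M_n = T(d − a/2) = 1083.6 kN × (300 − 23.415) mm = 299.71 kN·m.
φM_n = 0.90 × 299.71 = 269.74 kN·m.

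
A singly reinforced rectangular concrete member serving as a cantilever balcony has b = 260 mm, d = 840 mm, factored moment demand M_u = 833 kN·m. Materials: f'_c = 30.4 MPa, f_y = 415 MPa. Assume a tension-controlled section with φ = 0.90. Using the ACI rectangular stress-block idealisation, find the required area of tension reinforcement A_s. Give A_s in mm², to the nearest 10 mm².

A_s ≈ 2980 mm²

M_n = M_u/φ = 833/0.90 = 925.556 kN·m.
With M_n = 0.85 f'_c a b (d − a/2), solve the quadratic for a:
a = d − √(d² − 2M_n/(0.85 f'_c b)) = 840 − √(840² − 2 × 925.556×10⁶/(0.85 × 30.4 × 260)) = 184.20 mm.
A_s = 0.85 f'_c a b / f_y = 0.85 × 30.4 × 184.20 × 260 / 415 = 2982.0 mm².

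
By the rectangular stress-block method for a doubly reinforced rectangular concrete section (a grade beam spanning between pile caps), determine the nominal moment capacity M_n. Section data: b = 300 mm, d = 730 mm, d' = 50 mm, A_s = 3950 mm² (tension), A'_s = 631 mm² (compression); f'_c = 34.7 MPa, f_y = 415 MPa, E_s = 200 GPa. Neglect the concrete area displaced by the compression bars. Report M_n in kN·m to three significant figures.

Assume both tension and compression steel yield.
Net tension couple steel: A_s − A'_s = 3319 mm².
a = (A_s − A'_s) f_y / (0.85 f'_c b) = 1377385/(0.85 × 34.7 × 300) = 155.66 mm.
c = a/β₁ = 155.66/0.802 = 194.09 mm; ε'_s = 0.003(c − d')/c = 0.0022 ≥ f_y/E_s = 0.0021, so compression steel does yield.
M_n = (A_s − A'_s) f_y (d − a/2) + A'_s f_y (d − d') = [1377385 × (730 − 77.83) + 261865 × (730 − 50)] × 10⁻⁶ = 898.29 + 178.07 = 1076.36 kN·m.

M_n ≈ 1080 kN·m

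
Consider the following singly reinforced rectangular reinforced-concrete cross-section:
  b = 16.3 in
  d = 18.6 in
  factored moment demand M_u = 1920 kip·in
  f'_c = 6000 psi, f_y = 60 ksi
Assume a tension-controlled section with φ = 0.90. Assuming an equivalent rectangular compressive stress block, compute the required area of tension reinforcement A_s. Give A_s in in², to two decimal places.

M_n = M_u/φ = 1920/0.90 = 2133.33 kip·in.
From M_n = 0.85 f'_c a b (d − a/2):
a = d − √(d² − 2M_n/(0.85 f'_c b)) = 18.6 − √(18.6² − 2 × 2133.33/(0.85 × 6 × 16.3)) = 1.435 in.
A_s = 0.85 f'_c a b / f_y = 0.85 × 6 × 1.435 × 16.3 / 60 = 1.988 in².

A_s ≈ 1.99 in²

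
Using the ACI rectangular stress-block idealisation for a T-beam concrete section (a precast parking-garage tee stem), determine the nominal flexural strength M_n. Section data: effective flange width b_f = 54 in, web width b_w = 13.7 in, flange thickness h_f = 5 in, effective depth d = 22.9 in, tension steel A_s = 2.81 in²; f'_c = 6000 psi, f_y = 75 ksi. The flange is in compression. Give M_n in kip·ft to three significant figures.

Tension: T = A_s f_y = 2.81 × 75 = 210.75 kips.
Try a within the flange: a = T/(0.85 f'_c b_f) = 210.75/(0.85 × 6 × 54) = 0.765 in.
Since a = 0.765 ≤ h_f = 5 in, the stress block lies entirely in the flange; analyse as a rectangular beam of width b_f.
M_n = T(d − a/2) = 210.75 × (22.9 − 0.3825) = 4745.6 kip·in.
M_n = 4745.6/12 = 395.47 kip·ft.

M_n ≈ 395 kip·ft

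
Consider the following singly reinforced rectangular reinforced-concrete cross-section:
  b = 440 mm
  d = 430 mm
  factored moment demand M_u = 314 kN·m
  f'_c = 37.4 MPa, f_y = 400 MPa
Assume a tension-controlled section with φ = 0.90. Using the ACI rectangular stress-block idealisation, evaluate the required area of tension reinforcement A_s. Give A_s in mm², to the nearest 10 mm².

M_n = M_u/φ = 314/0.90 = 348.889 kN·m.
With M_n = 0.85 f'_c a b (d − a/2), solve the quadratic for a:
a = d − √(d² − 2M_n/(0.85 f'_c b)) = 430 − √(430² − 2 × 348.889×10⁶/(0.85 × 37.4 × 440)) = 62.56 mm.
A_s = 0.85 f'_c a b / f_y = 0.85 × 37.4 × 62.56 × 440 / 400 = 2187.7 mm².

A_s ≈ 2190 mm²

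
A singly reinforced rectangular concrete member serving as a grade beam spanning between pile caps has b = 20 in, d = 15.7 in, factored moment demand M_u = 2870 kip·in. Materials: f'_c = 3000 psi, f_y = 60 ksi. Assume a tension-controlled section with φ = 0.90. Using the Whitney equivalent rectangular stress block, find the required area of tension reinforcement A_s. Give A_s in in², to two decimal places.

A_s ≈ 3.98 in²

M_n = M_u/φ = 2870/0.90 = 3188.89 kip·in.
From M_n = 0.85 f'_c a b (d − a/2):
a = d − √(d² − 2M_n/(0.85 f'_c b)) = 15.7 − √(15.7² − 2 × 3188.89/(0.85 × 3 × 20)) = 4.680 in.
A_s = 0.85 f'_c a b / f_y = 0.85 × 3 × 4.680 × 20 / 60 = 3.978 in².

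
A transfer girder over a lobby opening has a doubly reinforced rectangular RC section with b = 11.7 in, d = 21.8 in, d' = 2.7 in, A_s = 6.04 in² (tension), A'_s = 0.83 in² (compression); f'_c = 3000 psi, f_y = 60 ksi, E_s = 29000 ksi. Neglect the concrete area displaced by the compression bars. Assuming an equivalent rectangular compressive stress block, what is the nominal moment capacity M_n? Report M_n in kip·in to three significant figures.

M_n ≈ 6130 kip·in

Assume both steels yield.
a = (A_s − A'_s) f_y/(0.85 f'_c b) = (6.04 − 0.83) × 60/(0.85 × 3 × 11.7) = 10.478 in.
c = a/β₁ = 10.478/0.85 = 12.327 in; ε'_s = 0.003(c − d')/c = 0.0023 ≥ ε_y = 0.0021, so the compression steel yields.
M_n = (A_s − A'_s) f_y (d − a/2) + A'_s f_y (d − d') = 312.6 × (21.8 − 5.239) + 49.8 × (21.8 − 2.7) = 5177.0 + 951.2 = 6128.2 kip·in.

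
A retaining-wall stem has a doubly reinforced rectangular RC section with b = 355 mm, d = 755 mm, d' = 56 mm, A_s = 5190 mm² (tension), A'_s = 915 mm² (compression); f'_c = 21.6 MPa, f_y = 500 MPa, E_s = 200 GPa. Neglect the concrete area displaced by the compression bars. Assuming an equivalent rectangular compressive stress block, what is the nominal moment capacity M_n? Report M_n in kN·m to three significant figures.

M_n ≈ 1580 kN·m

Assume both tension and compression steel yield.
Net tension couple steel: A_s − A'_s = 4275 mm².
a = (A_s − A'_s) f_y / (0.85 f'_c b) = 2137500/(0.85 × 21.6 × 355) = 327.95 mm.
c = a/β₁ = 327.95/0.85 = 385.82 mm; ε'_s = 0.003(c − d')/c = 0.0026 ≥ f_y/E_s = 0.0025, so compression steel does yield.
M_n = (A_s − A'_s) f_y (d − a/2) + A'_s f_y (d − d') = [2137500 × (755 − 163.975) + 457500 × (755 − 56)] × 10⁻⁶ = 1263.32 + 319.79 = 1583.11 kN·m.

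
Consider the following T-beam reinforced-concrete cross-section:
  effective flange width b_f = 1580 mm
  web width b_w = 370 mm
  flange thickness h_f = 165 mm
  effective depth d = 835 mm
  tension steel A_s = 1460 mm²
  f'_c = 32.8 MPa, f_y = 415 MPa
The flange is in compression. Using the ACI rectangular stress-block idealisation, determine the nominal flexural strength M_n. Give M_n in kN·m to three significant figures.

M_n ≈ 502 kN·m

Tension: T = A_s f_y = 1460 × 415 = 605900 N.
Try a within the flange: a = T/(0.85 f'_c b_f) = 605900/(0.85 × 32.8 × 1580) = 13.75 mm.
Since a = 13.75 ≤ h_f = 165 mm, the stress block lies entirely in the flange; analyse as a rectangular beam of width b_f.
M_n = T(d − a/2) = 605900 × (835 − 6.875) = 501.76 × 10⁶ N·mm.
M_n = 501.76 kN·m.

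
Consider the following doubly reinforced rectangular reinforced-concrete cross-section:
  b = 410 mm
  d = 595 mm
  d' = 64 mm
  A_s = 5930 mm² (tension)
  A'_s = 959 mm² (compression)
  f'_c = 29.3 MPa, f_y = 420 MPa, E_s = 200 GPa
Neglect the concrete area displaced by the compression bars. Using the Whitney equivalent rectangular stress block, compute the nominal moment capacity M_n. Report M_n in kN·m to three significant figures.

Assume both tension and compression steel yield.
Net tension couple steel: A_s − A'_s = 4971 mm².
a = (A_s − A'_s) f_y / (0.85 f'_c b) = 2087820/(0.85 × 29.3 × 410) = 204.47 mm.
c = a/β₁ = 204.47/0.841 = 243.13 mm; ε'_s = 0.003(c − d')/c = 0.0022 ≥ f_y/E_s = 0.0021, so compression steel does yield.
M_n = (A_s − A'_s) f_y (d − a/2) + A'_s f_y (d − d') = [2087820 × (595 − 102.235) + 402780 × (595 − 64)] × 10⁻⁶ = 1028.80 + 213.88 = 1242.68 kN·m.

M_n ≈ 1240 kN·m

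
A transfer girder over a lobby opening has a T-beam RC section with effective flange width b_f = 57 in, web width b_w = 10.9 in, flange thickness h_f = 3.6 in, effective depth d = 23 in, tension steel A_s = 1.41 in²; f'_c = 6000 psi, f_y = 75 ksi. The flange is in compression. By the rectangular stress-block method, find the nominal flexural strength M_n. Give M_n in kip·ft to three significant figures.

Tension: T = A_s f_y = 1.41 × 75 = 105.75 kips.
Try a within the flange: a = T/(0.85 f'_c b_f) = 105.75/(0.85 × 6 × 57) = 0.364 in.
Since a = 0.364 ≤ h_f = 3.6 in, the stress block lies entirely in the flange; analyse as a rectangular beam of width b_f.
M_n = T(d − a/2) = 105.75 × (23 − 0.182) = 2413.0 kip·in.
M_n = 2413.0/12 = 201.08 kip·ft.

M_n ≈ 201 kip·ft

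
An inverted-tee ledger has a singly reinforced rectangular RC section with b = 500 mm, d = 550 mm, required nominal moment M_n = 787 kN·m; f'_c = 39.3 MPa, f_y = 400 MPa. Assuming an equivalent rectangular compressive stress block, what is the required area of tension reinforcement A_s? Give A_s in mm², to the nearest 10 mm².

A_s ≈ 3910 mm²

With M_n = 0.85 f'_c a b (d − a/2), solve the quadratic for a:
a = d − √(d² − 2M_n/(0.85 f'_c b)) = 550 − √(550² − 2 × 787×10⁶/(0.85 × 39.3 × 500)) = 93.64 mm.
A_s = 0.85 f'_c a b / f_y = 0.85 × 39.3 × 93.64 × 500 / 400 = 3910.1 mm².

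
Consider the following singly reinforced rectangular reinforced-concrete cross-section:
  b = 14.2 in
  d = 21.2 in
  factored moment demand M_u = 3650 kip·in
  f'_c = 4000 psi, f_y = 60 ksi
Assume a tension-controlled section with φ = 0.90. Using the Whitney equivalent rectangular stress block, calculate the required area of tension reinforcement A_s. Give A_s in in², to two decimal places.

A_s ≈ 3.56 in²

M_n = M_u/φ = 3650/0.90 = 4055.56 kip·in.
From M_n = 0.85 f'_c a b (d − a/2):
a = d − √(d² − 2M_n/(0.85 f'_c b)) = 21.2 − √(21.2² − 2 × 4055.56/(0.85 × 4 × 14.2)) = 4.424 in.
A_s = 0.85 f'_c a b / f_y = 0.85 × 4 × 4.424 × 14.2 / 60 = 3.560 in².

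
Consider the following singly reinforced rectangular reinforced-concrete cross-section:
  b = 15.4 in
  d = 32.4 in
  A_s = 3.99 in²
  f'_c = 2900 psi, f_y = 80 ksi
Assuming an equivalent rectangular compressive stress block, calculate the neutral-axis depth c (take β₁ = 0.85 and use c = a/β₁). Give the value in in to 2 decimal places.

T = A_s f_y = 3.99 × 80 = 319.2 kips.
a = T/(0.85 f'_c b) = 319.2/(0.85 × 2.9 × 15.4) = 8.4086 in.
With β₁ = 0.85, c = a/β₁ = 8.4086/0.85 = 9.89 in.

c ≈ 9.89 in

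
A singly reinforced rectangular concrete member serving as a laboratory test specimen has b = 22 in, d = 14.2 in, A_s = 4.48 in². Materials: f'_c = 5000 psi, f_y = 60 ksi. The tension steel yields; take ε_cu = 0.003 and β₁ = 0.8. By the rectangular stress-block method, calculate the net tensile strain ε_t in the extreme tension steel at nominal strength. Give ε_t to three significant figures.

a = A_s f_y/(0.85 f'_c b) = 2.875 in.
β₁ = 0.8, so c = a/β₁ = 2.875/0.8 = 3.594 in.
From the linear strain diagram with ε_cu = 0.003: ε_t = 0.003 (d − c)/c = 0.003 × (14.2 − 3.594)/3.594 = 0.00885.
Since ε_t ≥ 0.005, the section is tension-controlled.

ε_t ≈ 0.00885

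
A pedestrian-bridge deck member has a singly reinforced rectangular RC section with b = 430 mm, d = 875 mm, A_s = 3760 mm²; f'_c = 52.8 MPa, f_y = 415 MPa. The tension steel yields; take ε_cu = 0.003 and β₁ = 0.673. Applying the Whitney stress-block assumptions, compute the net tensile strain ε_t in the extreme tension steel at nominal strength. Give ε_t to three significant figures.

a = A_s f_y/(0.85 f'_c b) = 80.86 mm.
β₁ = 0.673, so c = a/β₁ = 80.86/0.673 = 120.15 mm.
From the linear strain diagram with ε_cu = 0.003: ε_t = 0.003 (d − c)/c = 0.003 × (875 − 120.15)/120.15 = 0.0188.
Since ε_t ≥ 0.005, the section is tension-controlled.

ε_t ≈ 0.0188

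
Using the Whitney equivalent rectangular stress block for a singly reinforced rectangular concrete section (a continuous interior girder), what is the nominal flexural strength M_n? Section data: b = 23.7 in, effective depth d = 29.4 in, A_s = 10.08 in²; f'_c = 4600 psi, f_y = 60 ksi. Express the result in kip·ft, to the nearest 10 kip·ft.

M_n ≈ 1320 kip·ft

T = A_s f_y = 10.08 × 60 = 604.8 kips.
a = T/(0.85 f'_c b) = 604.8/(0.85 × 4.6 × 23.7) = 6.527 in.
M_n = T(d − a/2) = 604.8 × (29.4 − 3.2635) = 15807.4 kip·in = 15807.4/12 = 1317.28 kip·ft.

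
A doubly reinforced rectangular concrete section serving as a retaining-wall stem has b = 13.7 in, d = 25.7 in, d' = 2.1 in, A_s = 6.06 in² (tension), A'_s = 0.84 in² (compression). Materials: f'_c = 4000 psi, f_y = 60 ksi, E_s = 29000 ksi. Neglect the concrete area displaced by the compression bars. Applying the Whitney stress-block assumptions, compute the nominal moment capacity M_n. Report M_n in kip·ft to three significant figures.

Assume both steels yield.
a = (A_s − A'_s) f_y/(0.85 f'_c b) = (6.06 − 0.84) × 60/(0.85 × 4 × 13.7) = 6.724 in.
c = a/β₁ = 6.724/0.85 = 7.911 in; ε'_s = 0.003(c − d')/c = 0.0022 ≥ ε_y = 0.0021, so the compression steel yields.
M_n = (A_s − A'_s) f_y (d − a/2) + A'_s f_y (d − d') = 313.2 × (25.7 − 3.362) + 50.4 × (25.7 − 2.1) = 6996.3 + 1189.4 = 8185.7 kip·in = 8185.7/12 = 682.14 kip·ft.

M_n ≈ 682 kip·ft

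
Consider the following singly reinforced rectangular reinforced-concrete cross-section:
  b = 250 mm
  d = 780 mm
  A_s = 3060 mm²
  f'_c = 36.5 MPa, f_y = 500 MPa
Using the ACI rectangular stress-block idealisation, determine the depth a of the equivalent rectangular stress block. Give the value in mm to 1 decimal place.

a ≈ 197.3 mm

T = A_s f_y = 3060 × 500 = 1530000 N = 1530 kN.
Setting C = 0.85 f'_c a b equal to T: a = 1530000/(0.85 × 36.5 × 250) = 197.3 mm.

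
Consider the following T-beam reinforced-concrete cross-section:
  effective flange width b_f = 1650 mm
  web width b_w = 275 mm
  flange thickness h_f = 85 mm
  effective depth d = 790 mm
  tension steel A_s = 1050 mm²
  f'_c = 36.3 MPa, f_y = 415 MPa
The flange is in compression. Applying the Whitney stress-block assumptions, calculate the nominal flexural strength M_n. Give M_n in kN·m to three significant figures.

Tension: T = A_s f_y = 1050 × 415 = 435750 N.
Try a within the flange: a = T/(0.85 f'_c b_f) = 435750/(0.85 × 36.3 × 1650) = 8.56 mm.
Since a = 8.56 ≤ h_f = 85 mm, the stress block lies entirely in the flange; analyse as a rectangular beam of width b_f.
M_n = T(d − a/2) = 435750 × (790 − 4.28) = 342.38 × 10⁶ N·mm.
M_n = 342.38 kN·m.

M_n ≈ 342 kN·m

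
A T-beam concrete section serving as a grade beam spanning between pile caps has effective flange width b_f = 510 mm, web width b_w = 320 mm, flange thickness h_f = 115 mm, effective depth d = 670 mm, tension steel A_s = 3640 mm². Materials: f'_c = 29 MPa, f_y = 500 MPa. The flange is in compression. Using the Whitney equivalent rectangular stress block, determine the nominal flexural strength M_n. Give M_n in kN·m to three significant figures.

M_n ≈ 1080 kN·m

Tension: T = A_s f_y = 3640 × 500 = 1820000 N.
Try a within the flange: a = T/(0.85 f'_c b_f) = 1820000/(0.85 × 29 × 510) = 144.77 mm.
a = 144.77 > h_f = 115 mm: the block extends into the web. Split into flange-overhang and web parts.
C_f = 0.85 f'_c (b_f − b_w) h_f = 0.85 × 29 × (510 − 320) × 115 = 538603 N.
Remaining web compression depth: a_w = (T − C_f)/(0.85 f'_c b_w) = (1820000 − 538603)/(0.85 × 29 × 320) = 162.45 mm.
M_n = C_f(d − h_f/2) + (T − C_f)(d − a_w/2) = 538603 × (670 − 57.5) + 1281397 × (670 − 81.225) = 329.89 + 754.45 = 1084.34 × 10⁶ N·mm.
M_n = 1084.34 kN·m.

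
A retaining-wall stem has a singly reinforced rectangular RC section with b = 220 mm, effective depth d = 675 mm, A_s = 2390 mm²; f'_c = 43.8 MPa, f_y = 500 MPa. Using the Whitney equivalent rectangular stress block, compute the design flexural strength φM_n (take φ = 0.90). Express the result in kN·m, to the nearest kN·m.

T = A_s f_y = 2390 × 500 = 1195000 N = 1195 kN.
From C = T: a = T/(0.85 f'_c b) = 1195000/(0.85 × 43.8 × 220) = 145.90 mm.
M_n = T(d − a/2) = 1195 kN × (675 − 72.95) mm = 719.45 kN·m.
φM_n = 0.90 × 719.45 = 647.51 kN·m.

φM_n ≈ 648 kN·m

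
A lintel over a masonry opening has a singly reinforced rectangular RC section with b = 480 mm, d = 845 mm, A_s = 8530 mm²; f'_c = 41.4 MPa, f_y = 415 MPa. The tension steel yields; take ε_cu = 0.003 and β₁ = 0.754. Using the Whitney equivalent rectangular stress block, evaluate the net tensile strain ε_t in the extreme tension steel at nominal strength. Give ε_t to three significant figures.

a = A_s f_y/(0.85 f'_c b) = 209.57 mm.
β₁ = 0.754, so c = a/β₁ = 209.57/0.754 = 277.94 mm.
From the linear strain diagram with ε_cu = 0.003: ε_t = 0.003 (d − c)/c = 0.003 × (845 − 277.94)/277.94 = 0.00612.
Since ε_t ≥ 0.005, the section is tension-controlled.

ε_t ≈ 0.00612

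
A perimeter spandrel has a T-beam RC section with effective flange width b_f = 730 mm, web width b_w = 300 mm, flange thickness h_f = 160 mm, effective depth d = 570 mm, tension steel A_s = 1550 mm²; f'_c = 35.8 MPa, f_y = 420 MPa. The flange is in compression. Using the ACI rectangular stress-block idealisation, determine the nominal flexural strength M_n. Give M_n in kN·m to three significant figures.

M_n ≈ 362 kN·m

Tension: T = A_s f_y = 1550 × 420 = 651000 N.
Try a within the flange: a = T/(0.85 f'_c b_f) = 651000/(0.85 × 35.8 × 730) = 29.31 mm.
Since a = 29.31 ≤ h_f = 160 mm, the stress block lies entirely in the flange; analyse as a rectangular beam of width b_f.
M_n = T(d − a/2) = 651000 × (570 − 14.655) = 361.53 × 10⁶ N·mm.
M_n = 361.53 kN·m.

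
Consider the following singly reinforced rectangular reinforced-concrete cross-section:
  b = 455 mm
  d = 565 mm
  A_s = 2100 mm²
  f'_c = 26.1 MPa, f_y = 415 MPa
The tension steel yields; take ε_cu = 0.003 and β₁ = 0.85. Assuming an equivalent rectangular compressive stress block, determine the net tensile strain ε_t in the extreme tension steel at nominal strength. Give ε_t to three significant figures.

ε_t ≈ 0.0137

a = A_s f_y/(0.85 f'_c b) = 86.34 mm.
β₁ = 0.85, so c = a/β₁ = 86.34/0.85 = 101.58 mm.
From the linear strain diagram with ε_cu = 0.003: ε_t = 0.003 (d − c)/c = 0.003 × (565 − 101.58)/101.58 = 0.0137.
Since ε_t ≥ 0.005, the section is tension-controlled.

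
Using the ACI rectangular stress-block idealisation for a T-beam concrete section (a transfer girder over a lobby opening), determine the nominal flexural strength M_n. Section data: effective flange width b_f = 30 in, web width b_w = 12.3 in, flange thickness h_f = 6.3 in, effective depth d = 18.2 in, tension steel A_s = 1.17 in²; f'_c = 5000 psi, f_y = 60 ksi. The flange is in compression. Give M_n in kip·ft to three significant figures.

M_n ≈ 105 kip·ft

Tension: T = A_s f_y = 1.17 × 60 = 70.2 kips.
Try a within the flange: a = T/(0.85 f'_c b_f) = 70.2/(0.85 × 5 × 30) = 0.551 in.
Since a = 0.551 ≤ h_f = 6.3 in, the stress block lies entirely in the flange; analyse as a rectangular beam of width b_f.
M_n = T(d − a/2) = 70.2 × (18.2 − 0.2755) = 1258.3 kip·in.
M_n = 1258.3/12 = 104.86 kip·ft.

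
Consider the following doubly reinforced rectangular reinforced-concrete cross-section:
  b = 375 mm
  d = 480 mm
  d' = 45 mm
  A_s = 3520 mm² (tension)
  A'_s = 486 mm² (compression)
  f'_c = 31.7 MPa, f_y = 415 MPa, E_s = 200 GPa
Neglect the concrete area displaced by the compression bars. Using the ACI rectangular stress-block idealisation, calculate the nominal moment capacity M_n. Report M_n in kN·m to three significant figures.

M_n ≈ 614 kN·m

Assume both tension and compression steel yield.
Net tension couple steel: A_s − A'_s = 3034 mm².
a = (A_s − A'_s) f_y / (0.85 f'_c b) = 1259110/(0.85 × 31.7 × 375) = 124.61 mm.
c = a/β₁ = 124.61/0.824 = 151.23 mm; ε'_s = 0.003(c − d')/c = 0.0021 ≥ f_y/E_s = 0.0021, so compression steel does yield.
M_n = (A_s − A'_s) f_y (d − a/2) + A'_s f_y (d − d') = [1259110 × (480 − 62.305) + 201690 × (480 − 45)] × 10⁻⁶ = 525.92 + 87.74 = 613.66 kN·m.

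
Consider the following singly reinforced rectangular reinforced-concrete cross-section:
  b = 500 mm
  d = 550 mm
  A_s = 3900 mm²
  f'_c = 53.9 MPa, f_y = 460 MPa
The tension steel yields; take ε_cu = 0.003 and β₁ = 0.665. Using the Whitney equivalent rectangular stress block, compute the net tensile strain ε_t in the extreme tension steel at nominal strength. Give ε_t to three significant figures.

a = A_s f_y/(0.85 f'_c b) = 78.31 mm.
β₁ = 0.665, so c = a/β₁ = 78.31/0.665 = 117.76 mm.
From the linear strain diagram with ε_cu = 0.003: ε_t = 0.003 (d − c)/c = 0.003 × (550 − 117.76)/117.76 = 0.0110.
Since ε_t ≥ 0.005, the section is tension-controlled.

ε_t ≈ 0.0110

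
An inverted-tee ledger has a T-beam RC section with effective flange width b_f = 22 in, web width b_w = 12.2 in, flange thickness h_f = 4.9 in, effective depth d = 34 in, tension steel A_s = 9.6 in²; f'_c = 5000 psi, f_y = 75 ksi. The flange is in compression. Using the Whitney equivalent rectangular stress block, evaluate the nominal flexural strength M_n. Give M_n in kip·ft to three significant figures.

Tension: T = A_s f_y = 9.6 × 75 = 720 kips.
Try a within the flange: a = T/(0.85 f'_c b_f) = 720/(0.85 × 5 × 22) = 7.701 in.
a = 7.701 > h_f = 4.9 in: the block extends into the web. Split into flange-overhang and web parts.
C_f = 0.85 f'_c (b_f − b_w) h_f = 0.85 × 5 × (22 − 12.2) × 4.9 = 204.1 kips.
Remaining web compression depth: a_w = (T − C_f)/(0.85 f'_c b_w) = (720 − 204.1)/(0.85 × 5 × 12.2) = 9.950 in.
M_n = C_f(d − h_f/2) + (T − C_f)(d − a_w/2) = 204.1 × (34 − 2.45) + 515.9 × (34 − 4.975) = 6439.4 + 14974.0 = 21413.4 kip·in.
M_n = 21413.4/12 = 1784.45 kip·ft.

M_n ≈ 1780 kip·ft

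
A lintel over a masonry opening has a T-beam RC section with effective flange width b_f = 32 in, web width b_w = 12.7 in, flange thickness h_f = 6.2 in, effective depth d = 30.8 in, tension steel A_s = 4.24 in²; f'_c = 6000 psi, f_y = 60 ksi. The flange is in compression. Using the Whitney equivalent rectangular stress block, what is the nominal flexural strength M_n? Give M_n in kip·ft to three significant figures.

M_n ≈ 636 kip·ft

Tension: T = A_s f_y = 4.24 × 60 = 254.4 kips.
Try a within the flange: a = T/(0.85 f'_c b_f) = 254.4/(0.85 × 6 × 32) = 1.559 in.
Since a = 1.559 ≤ h_f = 6.2 in, the stress block lies entirely in the flange; analyse as a rectangular beam of width b_f.
M_n = T(d − a/2) = 254.4 × (30.8 − 0.7795) = 7637.2 kip·in.
M_n = 7637.2/12 = 636.43 kip·ft.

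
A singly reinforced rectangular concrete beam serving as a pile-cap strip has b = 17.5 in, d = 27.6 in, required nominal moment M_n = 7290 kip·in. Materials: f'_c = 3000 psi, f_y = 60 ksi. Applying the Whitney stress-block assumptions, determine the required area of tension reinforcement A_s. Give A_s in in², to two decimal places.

A_s ≈ 5.01 in²

From M_n = 0.85 f'_c a b (d − a/2):
a = d − √(d² − 2M_n/(0.85 f'_c b)) = 27.6 − √(27.6² − 2 × 7290/(0.85 × 3 × 17.5)) = 6.742 in.
A_s = 0.85 f'_c a b / f_y = 0.85 × 3 × 6.742 × 17.5 / 60 = 5.014 in².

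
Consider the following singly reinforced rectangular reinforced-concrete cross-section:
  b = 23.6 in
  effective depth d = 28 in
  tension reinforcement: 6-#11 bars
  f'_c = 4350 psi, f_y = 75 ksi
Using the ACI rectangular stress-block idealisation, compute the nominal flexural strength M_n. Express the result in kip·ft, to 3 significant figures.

A_s = 6 × 1.56 = 9.36 in².
T = A_s f_y = 9.36 × 75 = 702 kips.
a = T/(0.85 f'_c b) = 702/(0.85 × 4.35 × 23.6) = 8.045 in.
M_n = T(d − a/2) = 702 × (28 − 4.0225) = 16832.2 kip·in = 16832.2/12 = 1402.68 kip·ft.

M_n ≈ 1400 kip·ft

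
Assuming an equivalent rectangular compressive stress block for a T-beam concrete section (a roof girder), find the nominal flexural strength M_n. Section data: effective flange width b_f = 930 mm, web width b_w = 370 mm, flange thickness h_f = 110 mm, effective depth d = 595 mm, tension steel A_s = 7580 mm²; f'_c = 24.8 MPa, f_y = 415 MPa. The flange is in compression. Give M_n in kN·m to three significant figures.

Tension: T = A_s f_y = 7580 × 415 = 3145700 N.
Try a within the flange: a = T/(0.85 f'_c b_f) = 3145700/(0.85 × 24.8 × 930) = 160.46 mm.
a = 160.46 > h_f = 110 mm: the block extends into the web. Split into flange-overhang and web parts.
C_f = 0.85 f'_c (b_f − b_w) h_f = 0.85 × 24.8 × (930 − 370) × 110 = 1298528 N.
Remaining web compression depth: a_w = (T − C_f)/(0.85 f'_c b_w) = (3145700 − 1298528)/(0.85 × 24.8 × 370) = 236.83 mm.
M_n = C_f(d − h_f/2) + (T − C_f)(d − a_w/2) = 1298528 × (595 − 55) + 1847172 × (595 − 118.415) = 701.21 + 880.33 = 1581.54 × 10⁶ N·mm.
M_n = 1581.54 kN·m.

M_n ≈ 1580 kN·m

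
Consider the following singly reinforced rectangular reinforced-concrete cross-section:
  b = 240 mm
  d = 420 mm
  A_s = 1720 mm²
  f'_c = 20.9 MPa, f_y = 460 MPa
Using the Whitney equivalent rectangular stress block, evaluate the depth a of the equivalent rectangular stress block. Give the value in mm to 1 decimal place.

a ≈ 185.6 mm

T = A_s f_y = 1720 × 460 = 791200 N = 791.2 kN.
Setting C = 0.85 f'_c a b equal to T: a = 791200/(0.85 × 20.9 × 240) = 185.6 mm.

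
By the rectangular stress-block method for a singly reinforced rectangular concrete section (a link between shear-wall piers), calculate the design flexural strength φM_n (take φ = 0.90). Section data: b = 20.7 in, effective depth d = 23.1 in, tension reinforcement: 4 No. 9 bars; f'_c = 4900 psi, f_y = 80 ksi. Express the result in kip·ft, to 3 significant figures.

A_s = 4 × 1 = 4 in².
T = A_s f_y = 4 × 80 = 320 kips.
a = T/(0.85 f'_c b) = 320/(0.85 × 4.9 × 20.7) = 3.712 in.
M_n = T(d − a/2) = 320 × (23.1 − 1.856) = 6798.1 kip·in = 6798.1/12 = 566.51 kip·ft.
φM_n = 0.90 × 566.51 = 509.86 kip·ft.

φM_n ≈ 510 kip·ft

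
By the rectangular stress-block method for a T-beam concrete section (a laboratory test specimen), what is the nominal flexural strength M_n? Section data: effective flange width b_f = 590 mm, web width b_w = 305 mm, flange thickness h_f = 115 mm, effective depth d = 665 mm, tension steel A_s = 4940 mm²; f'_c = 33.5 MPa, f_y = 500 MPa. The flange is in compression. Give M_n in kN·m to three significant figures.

M_n ≈ 1450 kN·m

Tension: T = A_s f_y = 4940 × 500 = 2470000 N.
Try a within the flange: a = T/(0.85 f'_c b_f) = 2470000/(0.85 × 33.5 × 590) = 147.02 mm.
a = 147.02 > h_f = 115 mm: the block extends into the web. Split into flange-overhang and web parts.
C_f = 0.85 f'_c (b_f − b_w) h_f = 0.85 × 33.5 × (590 − 305) × 115 = 933268 N.
Remaining web compression depth: a_w = (T − C_f)/(0.85 f'_c b_w) = (2470000 − 933268)/(0.85 × 33.5 × 305) = 176.94 mm.
M_n = C_f(d − h_f/2) + (T − C_f)(d − a_w/2) = 933268 × (665 − 57.5) + 1536732 × (665 − 88.47) = 566.96 + 885.97 = 1452.93 × 10⁶ N·mm.
M_n = 1452.93 kN·m.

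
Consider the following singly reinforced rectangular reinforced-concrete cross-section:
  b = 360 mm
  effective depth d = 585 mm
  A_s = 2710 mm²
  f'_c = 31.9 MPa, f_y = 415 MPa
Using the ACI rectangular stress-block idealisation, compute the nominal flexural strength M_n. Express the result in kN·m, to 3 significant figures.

T = A_s f_y = 2710 × 415 = 1124650 N = 1124.65 kN.
From C = T: a = T/(0.85 f'_c b) = 1124650/(0.85 × 31.9 × 360) = 115.21 mm.
M_n = T(d − a/2) = 1124.65 kN × (585 − 57.605) mm = 593.13 kN·m.

M_n ≈ 593 kN·m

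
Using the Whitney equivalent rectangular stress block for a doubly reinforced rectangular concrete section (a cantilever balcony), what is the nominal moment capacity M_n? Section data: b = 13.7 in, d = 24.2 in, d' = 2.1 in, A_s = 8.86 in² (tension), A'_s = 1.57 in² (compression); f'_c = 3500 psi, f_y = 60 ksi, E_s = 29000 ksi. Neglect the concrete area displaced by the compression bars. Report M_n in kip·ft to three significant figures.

M_n ≈ 860 kip·ft

Assume both steels yield.
a = (A_s − A'_s) f_y/(0.85 f'_c b) = (8.86 − 1.57) × 60/(0.85 × 3.5 × 13.7) = 10.732 in.
c = a/β₁ = 10.732/0.85 = 12.626 in; ε'_s = 0.003(c − d')/c = 0.0025 ≥ ε_y = 0.0021, so the compression steel yields.
M_n = (A_s − A'_s) f_y (d − a/2) + A'_s f_y (d − d') = 437.4 × (24.2 − 5.366) + 94.2 × (24.2 − 2.1) = 8238.0 + 2081.8 = 10319.8 kip·in = 10319.8/12 = 859.98 kip·ft.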